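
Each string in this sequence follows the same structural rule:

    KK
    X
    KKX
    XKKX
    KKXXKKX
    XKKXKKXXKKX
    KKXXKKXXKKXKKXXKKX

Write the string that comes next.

XKKXKKXXKKXKKXXKKXXKKXKKXXKKX

Each term (from the third on) is the two preceding terms concatenated in order: term 3 = KK·X = KKX.
Continuing: XKKXKKXXKKX · KKXXKKXXKKXKKXXKKX gives term 8.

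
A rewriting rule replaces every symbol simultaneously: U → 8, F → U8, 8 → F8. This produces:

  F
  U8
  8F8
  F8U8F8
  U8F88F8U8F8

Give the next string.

8F8U8F8F8U8F88F8U8F8

Expanding U8F88F8U8F8: U→8, 8→F8, F→U8, 8→F8, 8→F8, F→U8, 8→F8, U→8, 8→F8, F→U8, 8→F8. Concatenated: 8 F8 U8 F8 F8 U8 F8 8 F8 U8 F8.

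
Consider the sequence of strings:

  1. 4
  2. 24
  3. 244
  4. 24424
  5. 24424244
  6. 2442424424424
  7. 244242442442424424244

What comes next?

This is a Fibonacci-style word recurrence s(k) = s(k−1)·s(k−2): e.g. 24·4 = 244.
Continuing: 244242442442424424244 · 2442424424424 gives term 8.

2442424424424244242442442424424424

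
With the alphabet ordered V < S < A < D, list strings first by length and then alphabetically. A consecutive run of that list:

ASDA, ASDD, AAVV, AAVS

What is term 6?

Advancing 2 positions from AAVS through AAVS → AAVA reaches term 6.

AAVD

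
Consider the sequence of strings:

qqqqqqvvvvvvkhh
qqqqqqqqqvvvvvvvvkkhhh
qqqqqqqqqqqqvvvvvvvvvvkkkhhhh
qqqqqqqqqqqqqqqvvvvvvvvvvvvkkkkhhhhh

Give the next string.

qqqqqqqqqqqqqqqqqqvvvvvvvvvvvvvvkkkkkhhhhhh

Each string has the form q^{3n} v^{2n+2} k^{n-1} h^{n}, where the shown terms are n = 2, 3, 4, 5.
Setting n = 6 gives 18, 14, 5, 6 characters in each block.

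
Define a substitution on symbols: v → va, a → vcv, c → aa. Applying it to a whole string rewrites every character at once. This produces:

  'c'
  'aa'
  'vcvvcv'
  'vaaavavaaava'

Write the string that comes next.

Rewriting each symbol of vaaavavaaava: v→va, a→vcv, a→vcv, a→vcv, v→va, a→vcv, v→va, a→vcv, a→vcv, a→vcv, v→va, a→vcv, which concatenates to va vcv vcv vcv va vcv va vcv vcv vcv va vcv.

vavcvvcvvcvvavcvvavcvvcvvcvvavcv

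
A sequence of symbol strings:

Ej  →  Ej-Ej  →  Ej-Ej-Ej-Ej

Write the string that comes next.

Every step duplicates the string with '-' between the halves.
One more doubling of Ej-Ej-Ej-Ej gives the answer.

Ej-Ej-Ej-Ej-Ej-Ej-Ej-Ej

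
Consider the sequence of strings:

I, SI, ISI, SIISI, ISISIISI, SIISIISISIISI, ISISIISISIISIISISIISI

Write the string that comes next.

This is a Fibonacci-style word recurrence s(k) = s(k−2)·s(k−1): e.g. I·SI = ISI.
So term 8 is SIISIISISIISI·ISISIISISIISIISISIISI.

SIISIISISIISIISISIISISIISIISISIISI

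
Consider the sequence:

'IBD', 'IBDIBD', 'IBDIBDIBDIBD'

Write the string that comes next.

IBDIBDIBDIBDIBDIBDIBDIBD

Every step duplicates the string.
So the next term is two copies of IBDIBDIBDIBD.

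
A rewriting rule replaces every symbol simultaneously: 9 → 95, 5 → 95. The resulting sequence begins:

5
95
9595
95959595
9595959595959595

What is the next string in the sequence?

95959595959595959595959595959595

φ(9595959595959595) expands symbol-by-symbol to 95 95 95 95 95 95 95 95 95 95 95 95 95 95 95 95; joining the 16 pieces gives the next term.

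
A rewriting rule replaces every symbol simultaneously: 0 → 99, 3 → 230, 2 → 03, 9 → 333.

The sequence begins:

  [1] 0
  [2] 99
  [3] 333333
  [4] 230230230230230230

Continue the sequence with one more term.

032309903230990323099032309903230990323099

Replace each of the 18 characters of 230230230230230230 in place — 03 230 99 03 230 99 03 230 99 03 230 99 03 230 99 03 230 99 — and concatenate.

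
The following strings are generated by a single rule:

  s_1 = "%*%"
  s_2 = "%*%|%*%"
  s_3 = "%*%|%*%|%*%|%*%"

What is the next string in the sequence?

%*%|%*%|%*%|%*%|%*%|%*%|%*%|%*%

Every step duplicates the string with '|' between the halves.
One more doubling of %*%|%*%|%*%|%*% gives the answer.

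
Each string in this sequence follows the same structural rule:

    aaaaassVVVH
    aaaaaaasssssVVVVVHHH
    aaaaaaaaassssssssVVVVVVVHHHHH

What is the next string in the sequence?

Each string has the form a^{2n+3} s^{3n-1} V^{2n+1} H^{2n-1} (n = 1, 2, …).
Setting n = 4 gives 11, 11, 9, 7 characters in each block.

aaaaaaaaaaasssssssssssVVVVVVVVVHHHHHHH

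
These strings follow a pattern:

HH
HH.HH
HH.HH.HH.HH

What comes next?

Each string is two copies of the previous one joined by '.'.
Doubling HH.HH.HH.HH with '.' between the halves:

HH.HH.HH.HH.HH.HH.HH.HH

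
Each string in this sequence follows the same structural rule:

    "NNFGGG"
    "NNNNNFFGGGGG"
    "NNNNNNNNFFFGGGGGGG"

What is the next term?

The n-th term is 3n-1 N's then n F's then 2n+1 G's (n = 1, 2, …).
At n = 4 the blocks have lengths 11, 4, 9.

NNNNNNNNNNNFFFFGGGGGGGGG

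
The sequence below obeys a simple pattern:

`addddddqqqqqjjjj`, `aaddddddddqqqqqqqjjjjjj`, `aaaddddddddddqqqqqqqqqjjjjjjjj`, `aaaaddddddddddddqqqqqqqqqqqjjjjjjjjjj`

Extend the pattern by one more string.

Term n consists of n-1 a's, followed by 2n+2 d's, followed by 2n+1 q's, followed by 2n j's, where the shown terms are n = 2, 3, 4, 5.
At n = 6 the blocks have lengths 5, 14, 13, 12.

aaaaaddddddddddddddqqqqqqqqqqqqqjjjjjjjjjjjj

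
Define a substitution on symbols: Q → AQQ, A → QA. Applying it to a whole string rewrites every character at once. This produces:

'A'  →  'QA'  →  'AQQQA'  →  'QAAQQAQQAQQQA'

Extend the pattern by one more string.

AQQQAQAAQQAQQQAAQQAQQQAAQQAQQAQQQA

φ(QAAQQAQQAQQQA) expands symbol-by-symbol to AQQ QA QA AQQ AQQ QA AQQ AQQ QA AQQ AQQ AQQ QA; joining the 13 pieces gives the next term.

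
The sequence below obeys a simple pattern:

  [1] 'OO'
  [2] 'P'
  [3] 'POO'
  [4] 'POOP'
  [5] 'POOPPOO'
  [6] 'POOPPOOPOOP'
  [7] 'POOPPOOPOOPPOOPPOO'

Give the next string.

POOPPOOPOOPPOOPPOOPOOPPOOPOOP

This is a Fibonacci-style word recurrence s(k) = s(k−1)·s(k−2): e.g. P·OO = POO.
The next term joins POOPPOOPOOPPOOPPOO and POOPPOOPOOP.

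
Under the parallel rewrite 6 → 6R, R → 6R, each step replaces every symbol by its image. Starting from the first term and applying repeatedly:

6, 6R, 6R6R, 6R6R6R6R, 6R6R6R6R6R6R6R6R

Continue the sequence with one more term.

Rewriting the 16 symbols of 6R6R6R6R6R6R6R6R one by one yields 6R 6R 6R 6R 6R 6R 6R 6R 6R 6R 6R 6R 6R 6R 6R 6R; concatenated:

6R6R6R6R6R6R6R6R6R6R6R6R6R6R6R6R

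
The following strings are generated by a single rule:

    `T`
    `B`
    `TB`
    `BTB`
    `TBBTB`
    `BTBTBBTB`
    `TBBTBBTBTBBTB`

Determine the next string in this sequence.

Each term (from the third on) is the two preceding terms concatenated in order: term 3 = T·B = TB.
So term 8 is BTBTBBTB·TBBTBBTBTBBTB.

BTBTBBTBTBBTBBTBTBBTB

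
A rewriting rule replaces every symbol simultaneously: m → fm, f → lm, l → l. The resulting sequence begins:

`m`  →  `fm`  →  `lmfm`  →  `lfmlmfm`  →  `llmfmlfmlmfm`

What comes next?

llfmlmfmllmfmlfmlmfm

Expanding llmfmlfmlmfm: l→l, l→l, m→fm, f→lm, m→fm, l→l, f→lm, m→fm, l→l, m→fm, f→lm, m→fm. Concatenated: l l fm lm fm l lm fm l fm lm fm.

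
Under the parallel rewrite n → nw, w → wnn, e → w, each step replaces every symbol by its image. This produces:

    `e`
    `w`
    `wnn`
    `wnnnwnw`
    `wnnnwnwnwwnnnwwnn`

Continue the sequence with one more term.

φ(wnnnwnwnwwnnnwwnn) expands symbol-by-symbol to wnn nw nw nw wnn nw wnn nw wnn wnn nw nw nw wnn wnn nw nw; joining the 17 pieces gives the next term.

wnnnwnwnwwnnnwwnnnwwnnwnnnwnwnwwnnwnnnwnw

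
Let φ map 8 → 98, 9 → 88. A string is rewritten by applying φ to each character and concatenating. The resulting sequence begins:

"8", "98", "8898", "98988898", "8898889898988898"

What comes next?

Applying the rule to each of the 16 symbols of 8898889898988898 gives the pieces 98 98 88 98 98 98 88 98 88 98 88 98 98 98 88 98, which concatenate to the answer.

98988898989888988898889898988898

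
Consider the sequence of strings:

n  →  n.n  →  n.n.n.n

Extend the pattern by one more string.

n.n.n.n.n.n.n.n

s(k+1) = s(k)·.·s(k) — each term doubles the last with '.' between the halves.
One more doubling of n.n.n.n gives the answer.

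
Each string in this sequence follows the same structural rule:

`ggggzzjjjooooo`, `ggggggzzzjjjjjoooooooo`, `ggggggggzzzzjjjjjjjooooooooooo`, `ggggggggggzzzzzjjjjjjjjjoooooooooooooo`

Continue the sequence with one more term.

ggggggggggggzzzzzzjjjjjjjjjjjooooooooooooooooo

Term n consists of 2n g's, followed by n z's, followed by 2n-1 j's, followed by 3n-1 o's, where the shown terms are n = 2, 3, 4, 5.
Setting n = 6 gives 12, 6, 11, 17 characters in each block.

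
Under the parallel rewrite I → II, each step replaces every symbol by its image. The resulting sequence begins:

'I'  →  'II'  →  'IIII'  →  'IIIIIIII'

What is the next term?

Rewriting each symbol of IIIIIIII: I→II, I→II, I→II, I→II, I→II, I→II, I→II, I→II, which concatenates to II II II II II II II II.

IIIIIIIIIIIIIIII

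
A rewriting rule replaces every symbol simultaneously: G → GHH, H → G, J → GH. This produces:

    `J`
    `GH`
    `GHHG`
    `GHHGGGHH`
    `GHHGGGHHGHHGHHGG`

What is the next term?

Applying the rule to each of the 16 symbols of GHHGGGHHGHHGHHGG gives the pieces GHH G G GHH GHH GHH G G GHH G G GHH G G GHH GHH, which concatenate to the answer.

GHHGGGHHGHHGHHGGGHHGGGHHGGGHHGHH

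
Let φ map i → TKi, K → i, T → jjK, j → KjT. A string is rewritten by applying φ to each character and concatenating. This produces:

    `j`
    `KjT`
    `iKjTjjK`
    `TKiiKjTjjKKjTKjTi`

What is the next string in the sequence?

Rewriting the 17 symbols of TKiiKjTjjKKjTKjTi one by one yields jjK i TKi TKi i KjT jjK KjT KjT i i KjT jjK i KjT jjK TKi; concatenated:

jjKiTKiTKiiKjTjjKKjTKjTiiKjTjjKiKjTjjKTKi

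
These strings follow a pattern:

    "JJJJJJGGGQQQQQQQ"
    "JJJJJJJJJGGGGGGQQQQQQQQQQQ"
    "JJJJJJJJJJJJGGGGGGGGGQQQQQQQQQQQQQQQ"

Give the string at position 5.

JJJJJJJJJJJJJJJJJJGGGGGGGGGGGGGGGQQQQQQQQQQQQQQQQQQQQQQQ

The n-th term is 3n+3 J's then 3n G's then 4n+3 Q's (n = 1, 2, …).
At n = 5 the blocks have lengths 18, 15, 23.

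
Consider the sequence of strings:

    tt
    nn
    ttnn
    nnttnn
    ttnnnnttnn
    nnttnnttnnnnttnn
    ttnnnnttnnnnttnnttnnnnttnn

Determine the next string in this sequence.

nnttnnttnnnnttnnttnnnnttnnnnttnnttnnnnttnn

From term 3 onward, concatenate the second-to-last term with the last: tt·nn = ttnn, nn·ttnn = nnttnn, …
So term 8 is nnttnnttnnnnttnn·ttnnnnttnnnnttnnttnnnnttnn.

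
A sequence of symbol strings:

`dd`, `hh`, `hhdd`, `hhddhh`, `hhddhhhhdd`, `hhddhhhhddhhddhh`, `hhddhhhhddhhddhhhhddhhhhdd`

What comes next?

hhddhhhhddhhddhhhhddhhhhddhhddhhhhddhhddhh

This is a Fibonacci-style word recurrence s(k) = s(k−1)·s(k−2): e.g. hh·dd = hhdd.
The next term joins hhddhhhhddhhddhhhhddhhhhdd and hhddhhhhddhhddhh.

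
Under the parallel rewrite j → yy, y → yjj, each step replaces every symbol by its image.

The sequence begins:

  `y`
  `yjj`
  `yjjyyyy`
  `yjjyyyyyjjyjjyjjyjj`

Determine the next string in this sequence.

yjjyyyyyjjyjjyjjyjjyjjyyyyyjjyyyyyjjyyyyyjjyyyy

φ(yjjyyyyyjjyjjyjjyjj) expands symbol-by-symbol to yjj yy yy yjj yjj yjj yjj yjj yy yy yjj yy yy yjj yy yy yjj yy yy; joining the 19 pieces gives the next term.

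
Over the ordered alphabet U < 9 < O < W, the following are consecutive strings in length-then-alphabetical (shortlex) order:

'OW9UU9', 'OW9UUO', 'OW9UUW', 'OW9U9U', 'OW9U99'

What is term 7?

OW9U9W

Advancing 2 positions from OW9U99 through OW9U99 → OW9U9O reaches term 7.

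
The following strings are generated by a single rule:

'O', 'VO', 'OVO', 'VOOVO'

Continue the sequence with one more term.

From term 3 onward, concatenate the second-to-last term with the last: O·VO = OVO, VO·OVO = VOOVO, …
Continuing: OVO · VOOVO gives term 5.

OVOVOOVO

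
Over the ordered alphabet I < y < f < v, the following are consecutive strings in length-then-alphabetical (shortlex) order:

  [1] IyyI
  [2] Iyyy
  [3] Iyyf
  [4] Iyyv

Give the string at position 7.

Iyff

Stepping forward 3 times from Iyyv: Iyyv → IyfI → Iyfy, then the target.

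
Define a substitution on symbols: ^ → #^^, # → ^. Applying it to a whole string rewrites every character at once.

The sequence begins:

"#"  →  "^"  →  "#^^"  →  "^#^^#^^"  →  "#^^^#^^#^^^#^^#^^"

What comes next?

^#^^#^^#^^^#^^#^^^#^^#^^#^^^#^^#^^^#^^#^^

φ(#^^^#^^#^^^#^^#^^) expands symbol-by-symbol to ^ #^^ #^^ #^^ ^ #^^ #^^ ^ #^^ #^^ #^^ ^ #^^ #^^ ^ #^^ #^^; joining the 17 pieces gives the next term.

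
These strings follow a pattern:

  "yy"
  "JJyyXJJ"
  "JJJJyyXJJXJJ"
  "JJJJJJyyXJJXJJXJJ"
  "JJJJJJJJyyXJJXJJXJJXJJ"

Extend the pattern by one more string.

JJJJJJJJJJyyXJJXJJXJJXJJXJJ

s(k+1) = JJ·s(k)·XJJ, so each term gains JJ as a prefix and XJJ as a suffix.
One more step from JJJJJJJJyyXJJXJJXJJXJJ gives the answer.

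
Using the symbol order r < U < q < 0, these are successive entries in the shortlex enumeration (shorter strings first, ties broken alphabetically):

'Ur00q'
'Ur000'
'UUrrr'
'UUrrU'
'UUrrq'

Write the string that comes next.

UUrr0

Find the rightmost character of UUrrq below 0, bump it to the next letter, and reset everything to its right to r.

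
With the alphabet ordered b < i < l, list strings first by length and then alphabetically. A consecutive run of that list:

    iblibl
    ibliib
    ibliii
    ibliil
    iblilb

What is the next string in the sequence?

iblili

The successor of iblilb increments the rightmost position that isn't already l and resets every position after it to b.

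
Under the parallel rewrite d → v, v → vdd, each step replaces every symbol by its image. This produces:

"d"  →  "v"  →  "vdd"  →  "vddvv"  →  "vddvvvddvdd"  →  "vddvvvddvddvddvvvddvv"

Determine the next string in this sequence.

vddvvvddvddvddvvvddvvvddvvvddvddvddvvvddvdd

Replace each of the 21 characters of vddvvvddvddvddvvvddvv in place — vdd v v vdd vdd vdd v v vdd v v vdd v v vdd vdd vdd v v vdd vdd — and concatenate.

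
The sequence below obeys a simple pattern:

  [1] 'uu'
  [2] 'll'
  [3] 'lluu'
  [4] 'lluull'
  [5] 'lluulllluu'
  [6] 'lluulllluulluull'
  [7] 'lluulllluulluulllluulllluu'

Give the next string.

Each term (from the third on) is the previous term followed by the one before it: term 3 = ll·uu = lluu.
Continuing: lluulllluulluulllluulllluu · lluulllluulluull gives term 8.

lluulllluulluulllluulllluulluulllluulluull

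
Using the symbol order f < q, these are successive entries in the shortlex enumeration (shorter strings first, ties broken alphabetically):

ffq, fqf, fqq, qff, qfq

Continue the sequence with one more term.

Treat qfq as a base-2 numeral over the given alphabet and add one, carrying through any trailing q's.

qqf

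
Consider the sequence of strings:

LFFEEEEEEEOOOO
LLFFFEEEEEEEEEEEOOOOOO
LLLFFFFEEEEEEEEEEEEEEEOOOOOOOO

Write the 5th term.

The n-th term is n L's then n+1 F's then 4n+3 E's then 2n+2 O's (n = 1, 2, …).
Setting n = 5 gives 5, 6, 23, 12 characters in each block.

LLLLLFFFFFFEEEEEEEEEEEEEEEEEEEEEEEOOOOOOOOOOOO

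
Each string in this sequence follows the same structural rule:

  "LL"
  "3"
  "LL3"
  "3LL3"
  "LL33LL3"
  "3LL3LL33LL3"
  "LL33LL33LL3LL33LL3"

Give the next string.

Each term (from the third on) is the two preceding terms concatenated in order: term 3 = LL·3 = LL3.
The next term joins 3LL3LL33LL3 and LL33LL33LL3LL33LL3.

3LL3LL33LL3LL33LL33LL3LL33LL3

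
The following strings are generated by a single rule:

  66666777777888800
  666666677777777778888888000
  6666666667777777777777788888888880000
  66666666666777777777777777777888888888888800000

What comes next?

666666666666677777777777777777777778888888888888888000000

Each string has the form 6^{2n+3} 7^{4n+2} 8^{3n+1} 0^{n+1} (n = 1, 2, …).
For the next term, n = 5, so the run lengths are 13, 22, 16, 6.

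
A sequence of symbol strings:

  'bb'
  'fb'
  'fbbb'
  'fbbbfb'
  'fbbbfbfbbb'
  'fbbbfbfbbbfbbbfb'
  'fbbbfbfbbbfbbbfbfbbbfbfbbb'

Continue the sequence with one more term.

fbbbfbfbbbfbbbfbfbbbfbfbbbfbbbfbfbbbfbbbfb

Each term (from the third on) is the previous term followed by the one before it: term 3 = fb·bb = fbbb.
Continuing: fbbbfbfbbbfbbbfbfbbbfbfbbb · fbbbfbfbbbfbbbfb gives term 8.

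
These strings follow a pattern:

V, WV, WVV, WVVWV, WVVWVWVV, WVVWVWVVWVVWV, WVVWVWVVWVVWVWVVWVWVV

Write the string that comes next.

WVVWVWVVWVVWVWVVWVWVVWVVWVWVVWVVWV

This is a Fibonacci-style word recurrence s(k) = s(k−1)·s(k−2): e.g. WV·V = WVV.
So term 8 is WVVWVWVVWVVWVWVVWVWVV·WVVWVWVVWVVWV.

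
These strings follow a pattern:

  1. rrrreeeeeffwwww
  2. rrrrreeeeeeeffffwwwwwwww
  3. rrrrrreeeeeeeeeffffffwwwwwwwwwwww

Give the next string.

Each string has the form r^{n+3} e^{2n+3} f^{2n} w^{4n} (n = 1, 2, …).
At n = 4 the blocks have lengths 7, 11, 8, 16.

rrrrrrreeeeeeeeeeeffffffffwwwwwwwwwwwwwwww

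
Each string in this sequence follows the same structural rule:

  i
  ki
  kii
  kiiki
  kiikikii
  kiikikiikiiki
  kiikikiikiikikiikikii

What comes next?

From term 3 onward, concatenate the last term with the second-to-last: ki·i = kii, kii·ki = kiiki, …
So term 8 is kiikikiikiikikiikikii·kiikikiikiiki.

kiikikiikiikikiikikiikiikikiikiiki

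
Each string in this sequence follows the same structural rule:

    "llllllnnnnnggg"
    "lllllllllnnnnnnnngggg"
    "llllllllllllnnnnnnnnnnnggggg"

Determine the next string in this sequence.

The n-th term is 3n+3 l's then 3n+2 n's then n+2 g's (n = 1, 2, …).
Setting n = 4 gives 15, 14, 6 characters in each block.

lllllllllllllllnnnnnnnnnnnnnngggggg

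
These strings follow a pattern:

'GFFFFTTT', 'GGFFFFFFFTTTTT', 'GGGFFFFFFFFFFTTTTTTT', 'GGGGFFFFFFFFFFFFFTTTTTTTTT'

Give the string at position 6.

GGGGGGFFFFFFFFFFFFFFFFFFFTTTTTTTTTTTTT

Term n consists of n G's, followed by 3n+1 F's, followed by 2n+1 T's (n = 1, 2, …).
At n = 6 the blocks have lengths 6, 19, 13.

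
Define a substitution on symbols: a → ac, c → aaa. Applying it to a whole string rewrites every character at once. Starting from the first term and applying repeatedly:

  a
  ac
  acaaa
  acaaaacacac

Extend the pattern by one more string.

acaaaacacacacaaaacaaaacaaa

Rewriting each symbol of acaaaacacac: a→ac, c→aaa, a→ac, a→ac, a→ac, a→ac, c→aaa, a→ac, c→aaa, a→ac, c→aaa, which concatenates to ac aaa ac ac ac ac aaa ac aaa ac aaa.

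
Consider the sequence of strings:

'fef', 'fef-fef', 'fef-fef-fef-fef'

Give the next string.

Each string is two copies of the previous one joined by '-'.
One more doubling of fef-fef-fef-fef gives the answer.

fef-fef-fef-fef-fef-fef-fef-fef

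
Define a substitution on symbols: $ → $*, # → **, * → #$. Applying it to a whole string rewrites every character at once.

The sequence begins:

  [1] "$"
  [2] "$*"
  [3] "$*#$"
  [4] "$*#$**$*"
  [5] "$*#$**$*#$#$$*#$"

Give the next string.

$*#$**$*#$#$$*#$**$***$*$*#$**$*

Applying the rule to each of the 16 symbols of $*#$**$*#$#$$*#$ gives the pieces $* #$ ** $* #$ #$ $* #$ ** $* ** $* $* #$ ** $*, which concatenate to the answer.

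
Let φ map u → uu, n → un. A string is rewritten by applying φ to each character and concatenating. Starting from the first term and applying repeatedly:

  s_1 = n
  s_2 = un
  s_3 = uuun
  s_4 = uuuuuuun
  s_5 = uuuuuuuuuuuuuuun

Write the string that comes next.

uuuuuuuuuuuuuuuuuuuuuuuuuuuuuuun

Replace each of the 16 characters of uuuuuuuuuuuuuuun in place — uu uu uu uu uu uu uu uu uu uu uu uu uu uu uu un — and concatenate.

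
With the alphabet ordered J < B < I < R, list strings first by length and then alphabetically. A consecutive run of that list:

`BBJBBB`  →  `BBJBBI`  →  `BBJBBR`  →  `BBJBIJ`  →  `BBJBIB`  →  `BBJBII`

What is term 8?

Continuing the enumeration 2 steps past BBJBII: BBJBII → BBJBIR → (answer).

BBJBRJ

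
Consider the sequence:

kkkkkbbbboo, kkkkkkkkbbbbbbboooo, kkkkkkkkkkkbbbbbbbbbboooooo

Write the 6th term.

Each string has the form k^{3n+2} b^{3n+1} o^{2n} (n = 1, 2, …).
For term 6, n = 6, so the run lengths are 20, 19, 12.

kkkkkkkkkkkkkkkkkkkkbbbbbbbbbbbbbbbbbbboooooooooooo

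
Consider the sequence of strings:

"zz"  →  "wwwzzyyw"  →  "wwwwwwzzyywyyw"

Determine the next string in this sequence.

wwwwwwwwwzzyywyywyyw

Every step adds www to the front and yyw to the end of the previous string.
One more step from wwwwwwzzyywyyw gives the answer.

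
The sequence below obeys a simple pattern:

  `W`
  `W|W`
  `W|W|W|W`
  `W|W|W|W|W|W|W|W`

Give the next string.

Every step duplicates the string with '|' between the halves.
Doubling W|W|W|W|W|W|W|W with '|' between the halves:

W|W|W|W|W|W|W|W|W|W|W|W|W|W|W|W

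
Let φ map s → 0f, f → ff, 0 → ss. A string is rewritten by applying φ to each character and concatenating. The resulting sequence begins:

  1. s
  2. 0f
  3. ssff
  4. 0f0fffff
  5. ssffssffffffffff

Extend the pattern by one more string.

0f0fffff0f0fffffffffffffffffffff

Replace each of the 16 characters of ssffssffffffffff in place — 0f 0f ff ff 0f 0f ff ff ff ff ff ff ff ff ff ff — and concatenate.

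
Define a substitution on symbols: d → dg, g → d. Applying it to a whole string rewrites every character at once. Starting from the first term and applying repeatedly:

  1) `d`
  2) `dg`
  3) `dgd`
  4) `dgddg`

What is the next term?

dgddgdgd

Rewriting each symbol of dgddg: d→dg, g→d, d→dg, d→dg, g→d, which concatenates to dg d dg dg d.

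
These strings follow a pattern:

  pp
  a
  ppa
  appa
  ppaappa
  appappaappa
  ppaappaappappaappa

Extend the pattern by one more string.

This is a Fibonacci-style word recurrence s(k) = s(k−2)·s(k−1): e.g. pp·a = ppa.
So term 8 is appappaappa·ppaappaappappaappa.

appappaappappaappaappappaappa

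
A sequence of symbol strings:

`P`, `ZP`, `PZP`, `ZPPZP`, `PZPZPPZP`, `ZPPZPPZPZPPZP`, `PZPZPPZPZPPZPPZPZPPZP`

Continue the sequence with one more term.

This is a Fibonacci-style word recurrence s(k) = s(k−2)·s(k−1): e.g. P·ZP = PZP.
So term 8 is ZPPZPPZPZPPZP·PZPZPPZPZPPZPPZPZPPZP.

ZPPZPPZPZPPZPPZPZPPZPZPPZPPZPZPPZP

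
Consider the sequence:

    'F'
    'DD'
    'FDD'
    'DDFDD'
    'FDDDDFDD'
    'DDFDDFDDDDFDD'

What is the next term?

Each term (from the third on) is the two preceding terms concatenated in order: term 3 = F·DD = FDD.
The next term joins FDDDDFDD and DDFDDFDDDDFDD.

FDDDDFDDDDFDDFDDDDFDD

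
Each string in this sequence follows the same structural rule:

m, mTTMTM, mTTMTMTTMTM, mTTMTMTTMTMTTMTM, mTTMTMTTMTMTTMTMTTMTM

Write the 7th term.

Every step adds TTMTM to the end: s(k+1) = s(k)·TTMTM.
From mTTMTMTTMTMTTMTMTTMTM, 2 further steps: mTTMTMTTMTMTTMTMTTMTM → mTTMTMTTMTMTTMTMTTMTMTTMTM → (answer).

mTTMTMTTMTMTTMTMTTMTMTTMTMTTMTM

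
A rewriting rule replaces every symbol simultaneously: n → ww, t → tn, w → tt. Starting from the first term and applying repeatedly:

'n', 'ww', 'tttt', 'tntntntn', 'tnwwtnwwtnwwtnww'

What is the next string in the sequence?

Applying the rule to each of the 16 symbols of tnwwtnwwtnwwtnww gives the pieces tn ww tt tt tn ww tt tt tn ww tt tt tn ww tt tt, which concatenate to the answer.

tnwwtttttnwwtttttnwwtttttnwwtttt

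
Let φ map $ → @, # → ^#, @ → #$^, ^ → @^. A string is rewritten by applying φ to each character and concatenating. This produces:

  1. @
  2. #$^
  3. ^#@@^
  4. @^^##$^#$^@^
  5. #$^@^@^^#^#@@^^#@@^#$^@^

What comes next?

^#@@^#$^@^#$^@^@^^#@^^##$^#$^@^@^^##$^#$^@^^#@@^#$^@^

Replace each of the 24 characters of #$^@^@^^#^#@@^^#@@^#$^@^ in place — ^# @ @^ #$^ @^ #$^ @^ @^ ^# @^ ^# #$^ #$^ @^ @^ ^# #$^ #$^ @^ ^# @ @^ #$^ @^ — and concatenate.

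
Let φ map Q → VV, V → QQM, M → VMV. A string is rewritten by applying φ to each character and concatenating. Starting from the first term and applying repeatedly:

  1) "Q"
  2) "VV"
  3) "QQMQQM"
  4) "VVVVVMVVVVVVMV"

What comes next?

Applying the rule to each of the 14 symbols of VVVVVMVVVVVVMV gives the pieces QQM QQM QQM QQM QQM VMV QQM QQM QQM QQM QQM QQM VMV QQM, which concatenate to the answer.

QQMQQMQQMQQMQQMVMVQQMQQMQQMQQMQQMQQMVMVQQM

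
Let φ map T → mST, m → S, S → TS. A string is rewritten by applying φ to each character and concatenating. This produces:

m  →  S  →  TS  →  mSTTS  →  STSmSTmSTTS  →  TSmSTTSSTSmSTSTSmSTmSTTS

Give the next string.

Replace each of the 24 characters of TSmSTTSSTSmSTSTSmSTmSTTS in place — mST TS S TS mST mST TS TS mST TS S TS mST TS mST TS S TS mST S TS mST mST TS — and concatenate.

mSTTSSTSmSTmSTTSTSmSTTSSTSmSTTSmSTTSSTSmSTSTSmSTmSTTS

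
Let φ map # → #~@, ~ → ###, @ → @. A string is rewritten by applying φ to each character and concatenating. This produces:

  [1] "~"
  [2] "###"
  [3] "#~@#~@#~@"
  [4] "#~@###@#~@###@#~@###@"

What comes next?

Replace each of the 21 characters of #~@###@#~@###@#~@###@ in place — #~@ ### @ #~@ #~@ #~@ @ #~@ ### @ #~@ #~@ #~@ @ #~@ ### @ #~@ #~@ #~@ @ — and concatenate.

#~@###@#~@#~@#~@@#~@###@#~@#~@#~@@#~@###@#~@#~@#~@@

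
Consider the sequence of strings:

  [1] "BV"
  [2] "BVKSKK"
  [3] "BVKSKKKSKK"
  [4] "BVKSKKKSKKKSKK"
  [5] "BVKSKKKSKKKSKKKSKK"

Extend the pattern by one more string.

Every step adds KSKK to the end: s(k+1) = s(k)·KSKK.
Applying this once more to BVKSKKKSKKKSKKKSKK:

BVKSKKKSKKKSKKKSKKKSKK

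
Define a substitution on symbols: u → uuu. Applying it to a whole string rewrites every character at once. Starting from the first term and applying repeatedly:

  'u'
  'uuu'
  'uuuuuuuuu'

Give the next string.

uuuuuuuuuuuuuuuuuuuuuuuuuuu

Apply φ to uuuuuuuuu symbol by symbol: u→uuu, u→uuu, u→uuu, u→uuu, u→uuu, u→uuu, u→uuu, u→uuu, u→uuu; joined: uuu uuu uuu uuu uuu uuu uuu uuu uuu.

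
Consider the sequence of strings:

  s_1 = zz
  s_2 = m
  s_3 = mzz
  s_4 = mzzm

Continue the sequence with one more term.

mzzmmzz

From term 3 onward, concatenate the last term with the second-to-last: m·zz = mzz, mzz·m = mzzm, …
So term 5 is mzzm·mzz.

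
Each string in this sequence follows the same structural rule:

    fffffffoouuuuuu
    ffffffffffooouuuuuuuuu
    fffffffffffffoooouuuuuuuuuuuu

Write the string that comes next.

Term n consists of 3n+1 f's, followed by n o's, followed by 3n u's, where the shown terms are n = 2, 3, 4.
At n = 5 the blocks have lengths 16, 5, 15.

ffffffffffffffffooooouuuuuuuuuuuuuuu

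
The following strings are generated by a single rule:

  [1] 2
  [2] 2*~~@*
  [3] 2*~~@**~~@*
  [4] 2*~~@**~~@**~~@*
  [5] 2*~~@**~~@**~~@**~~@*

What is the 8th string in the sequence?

2*~~@**~~@**~~@**~~@**~~@**~~@**~~@*

Each term is the previous one with *~~@* appended.
From 2*~~@**~~@**~~@**~~@*, 3 further steps: 2*~~@**~~@**~~@**~~@* → 2*~~@**~~@**~~@**~~@**~~@* → 2*~~@**~~@**~~@**~~@**~~@**~~@* → (answer).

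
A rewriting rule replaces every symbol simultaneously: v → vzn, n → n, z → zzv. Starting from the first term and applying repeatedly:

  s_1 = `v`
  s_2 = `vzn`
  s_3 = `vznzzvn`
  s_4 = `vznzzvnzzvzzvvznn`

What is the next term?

vznzzvnzzvzzvvznnzzvzzvvznzzvzzvvznvznzzvnn

φ(vznzzvnzzvzzvvznn) expands symbol-by-symbol to vzn zzv n zzv zzv vzn n zzv zzv vzn zzv zzv vzn vzn zzv n n; joining the 17 pieces gives the next term.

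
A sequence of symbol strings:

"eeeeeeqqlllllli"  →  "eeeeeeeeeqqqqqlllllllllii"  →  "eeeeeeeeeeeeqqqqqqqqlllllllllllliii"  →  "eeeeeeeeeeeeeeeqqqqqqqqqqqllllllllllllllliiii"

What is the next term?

eeeeeeeeeeeeeeeeeeqqqqqqqqqqqqqqlllllllllllllllllliiiii

Each string has the form e^{3n+3} q^{3n-1} l^{3n+3} i^{n} (n = 1, 2, …).
Setting n = 5 gives 18, 14, 18, 5 characters in each block.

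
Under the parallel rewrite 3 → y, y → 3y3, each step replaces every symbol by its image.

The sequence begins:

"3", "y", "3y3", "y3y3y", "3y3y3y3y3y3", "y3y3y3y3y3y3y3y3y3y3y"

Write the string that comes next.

φ(y3y3y3y3y3y3y3y3y3y3y) expands symbol-by-symbol to 3y3 y 3y3 y 3y3 y 3y3 y 3y3 y 3y3 y 3y3 y 3y3 y 3y3 y 3y3 y 3y3; joining the 21 pieces gives the next term.

3y3y3y3y3y3y3y3y3y3y3y3y3y3y3y3y3y3y3y3y3y3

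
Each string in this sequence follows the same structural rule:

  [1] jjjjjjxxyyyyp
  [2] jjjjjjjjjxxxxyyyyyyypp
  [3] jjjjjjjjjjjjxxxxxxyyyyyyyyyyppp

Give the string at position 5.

Term n consists of 3n j's, followed by 2n-2 x's, followed by 3n-2 y's, followed by n-1 p's, where the shown terms are n = 2, 3, 4.
For term 5, n = 6, so the run lengths are 18, 10, 16, 5.

jjjjjjjjjjjjjjjjjjxxxxxxxxxxyyyyyyyyyyyyyyyyppppp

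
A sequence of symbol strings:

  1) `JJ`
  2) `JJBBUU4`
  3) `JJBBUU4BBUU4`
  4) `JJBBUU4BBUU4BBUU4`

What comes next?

Each term is the previous one with BBUU4 appended.
One more step from JJBBUU4BBUU4BBUU4 gives the answer.

JJBBUU4BBUU4BBUU4BBUU4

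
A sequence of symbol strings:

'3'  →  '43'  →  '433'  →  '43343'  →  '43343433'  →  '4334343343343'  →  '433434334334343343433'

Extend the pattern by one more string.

This is a Fibonacci-style word recurrence s(k) = s(k−1)·s(k−2): e.g. 43·3 = 433.
The next term joins 433434334334343343433 and 4334343343343.

4334343343343433434334334343343343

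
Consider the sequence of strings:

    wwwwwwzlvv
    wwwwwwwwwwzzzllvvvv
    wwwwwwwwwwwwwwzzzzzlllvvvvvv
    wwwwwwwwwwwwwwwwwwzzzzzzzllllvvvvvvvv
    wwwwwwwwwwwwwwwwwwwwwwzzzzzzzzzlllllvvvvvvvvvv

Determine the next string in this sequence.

Reading off run lengths: w runs 6, 10, 14, 18, 22; z runs 1, 3, 5, 7, 9; l runs 1, 2, 3, 4, 5; v runs 2, 4, 6, 8, 10 — each is linear in n (n = 1, 2, …).
At n = 6 the blocks have lengths 26, 11, 6, 12.

wwwwwwwwwwwwwwwwwwwwwwwwwwzzzzzzzzzzzllllllvvvvvvvvvvvv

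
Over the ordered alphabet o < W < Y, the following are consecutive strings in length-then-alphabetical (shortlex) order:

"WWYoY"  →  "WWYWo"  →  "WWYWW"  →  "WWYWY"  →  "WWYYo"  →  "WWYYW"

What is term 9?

Continuing the enumeration 3 steps past WWYYW: WWYYW → WWYYY → WYooo → (answer).

WYooW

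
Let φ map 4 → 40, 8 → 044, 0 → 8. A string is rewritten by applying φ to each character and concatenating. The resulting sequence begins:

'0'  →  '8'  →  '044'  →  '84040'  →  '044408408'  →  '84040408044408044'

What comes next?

0444084084080448404040804484040

φ(84040408044408044) expands symbol-by-symbol to 044 40 8 40 8 40 8 044 8 40 40 40 8 044 8 40 40; joining the 17 pieces gives the next term.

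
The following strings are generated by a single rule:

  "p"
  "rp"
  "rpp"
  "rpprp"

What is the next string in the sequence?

rpprprpp

This is a Fibonacci-style word recurrence s(k) = s(k−1)·s(k−2): e.g. rp·p = rpp.
The next term joins rpprp and rpp.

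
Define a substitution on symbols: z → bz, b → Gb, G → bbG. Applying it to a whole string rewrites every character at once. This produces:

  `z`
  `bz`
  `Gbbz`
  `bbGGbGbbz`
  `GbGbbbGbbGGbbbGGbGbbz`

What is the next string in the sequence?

bbGGbbbGGbGbGbbbGGbGbbbGbbGGbGbGbbbGbbGGbbbGGbGbbz

Applying the rule to each of the 21 symbols of GbGbbbGbbGGbbbGGbGbbz gives the pieces bbG Gb bbG Gb Gb Gb bbG Gb Gb bbG bbG Gb Gb Gb bbG bbG Gb bbG Gb Gb bz, which concatenate to the answer.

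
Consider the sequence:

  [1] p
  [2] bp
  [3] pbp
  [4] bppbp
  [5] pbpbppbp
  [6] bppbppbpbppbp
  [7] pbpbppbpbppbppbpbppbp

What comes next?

From term 3 onward, concatenate the second-to-last term with the last: p·bp = pbp, bp·pbp = bppbp, …
Continuing: bppbppbpbppbp · pbpbppbpbppbppbpbppbp gives term 8.

bppbppbpbppbppbpbppbpbppbppbpbppbp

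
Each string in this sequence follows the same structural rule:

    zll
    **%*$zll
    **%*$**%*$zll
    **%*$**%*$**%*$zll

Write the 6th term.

The strings grow by a fixed prefix **%*$ each time.
From **%*$**%*$**%*$zll, 2 further steps: **%*$**%*$**%*$zll → **%*$**%*$**%*$**%*$zll → (answer).

**%*$**%*$**%*$**%*$**%*$zll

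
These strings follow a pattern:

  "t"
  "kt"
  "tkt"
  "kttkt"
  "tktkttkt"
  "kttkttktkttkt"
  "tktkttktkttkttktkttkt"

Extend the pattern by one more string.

Each term (from the third on) is the two preceding terms concatenated in order: term 3 = t·kt = tkt.
Continuing: kttkttktkttkt · tktkttktkttkttktkttkt gives term 8.

kttkttktkttkttktkttktkttkttktkttkt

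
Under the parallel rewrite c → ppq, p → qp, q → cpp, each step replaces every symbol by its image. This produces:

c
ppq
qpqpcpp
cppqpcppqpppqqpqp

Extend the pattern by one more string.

Applying the rule to each of the 17 symbols of cppqpcppqpppqqpqp gives the pieces ppq qp qp cpp qp ppq qp qp cpp qp qp qp cpp cpp qp cpp qp, which concatenate to the answer.

ppqqpqpcppqpppqqpqpcppqpqpqpcppcppqpcppqp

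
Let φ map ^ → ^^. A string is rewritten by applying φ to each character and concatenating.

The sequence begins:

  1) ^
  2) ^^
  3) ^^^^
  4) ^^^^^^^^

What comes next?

^^^^^^^^^^^^^^^^

Apply φ to ^^^^^^^^ symbol by symbol: ^→^^, ^→^^, ^→^^, ^→^^, ^→^^, ^→^^, ^→^^, ^→^^; joined: ^^ ^^ ^^ ^^ ^^ ^^ ^^ ^^.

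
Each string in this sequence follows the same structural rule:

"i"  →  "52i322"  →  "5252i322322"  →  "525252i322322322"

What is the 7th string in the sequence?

Each term wraps the previous one in 52 on the left and 322 on the right.
From 525252i322322322, 3 further steps: 525252i322322322 → 52525252i322322322322 → 5252525252i322322322322322 → (answer).

525252525252i322322322322322322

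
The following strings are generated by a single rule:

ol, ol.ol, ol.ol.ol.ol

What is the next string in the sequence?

Every step duplicates the string with '.' between the halves.
One more doubling of ol.ol.ol.ol gives the answer.

ol.ol.ol.ol.ol.ol.ol.ol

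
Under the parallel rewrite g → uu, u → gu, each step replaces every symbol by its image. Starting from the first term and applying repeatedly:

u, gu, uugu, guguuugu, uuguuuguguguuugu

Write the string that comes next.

guguuuguguguuuguuuguuuguguguuugu

Replace each of the 16 characters of uuguuuguguguuugu in place — gu gu uu gu gu gu uu gu uu gu uu gu gu gu uu gu — and concatenate.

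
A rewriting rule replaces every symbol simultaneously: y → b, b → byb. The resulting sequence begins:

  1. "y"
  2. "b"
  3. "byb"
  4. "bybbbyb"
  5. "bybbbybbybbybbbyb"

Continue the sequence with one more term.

Replace each of the 17 characters of bybbbybbybbybbbyb in place — byb b byb byb byb b byb byb b byb byb b byb byb byb b byb — and concatenate.

bybbbybbybbybbbybbybbbybbybbbybbybbybbbyb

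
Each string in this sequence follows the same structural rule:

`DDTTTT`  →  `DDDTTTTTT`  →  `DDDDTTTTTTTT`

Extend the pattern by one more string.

Reading off run lengths: D runs 2, 3, 4; T runs 4, 6, 8 — each is linear in n, where the shown terms are n = 2, 3, 4.
Setting n = 5 gives 5, 10 characters in each block.

DDDDDTTTTTTTTTT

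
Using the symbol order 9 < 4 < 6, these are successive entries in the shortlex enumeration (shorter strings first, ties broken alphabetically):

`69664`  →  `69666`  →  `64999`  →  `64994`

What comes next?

64996

Treat 64994 as a base-3 numeral over the given alphabet and add one, carrying through any trailing 6's.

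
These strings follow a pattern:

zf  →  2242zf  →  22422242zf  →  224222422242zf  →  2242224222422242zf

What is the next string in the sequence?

22422242224222422242zf

The strings grow by a fixed prefix 2242 each time.
One more step from 2242224222422242zf gives the answer.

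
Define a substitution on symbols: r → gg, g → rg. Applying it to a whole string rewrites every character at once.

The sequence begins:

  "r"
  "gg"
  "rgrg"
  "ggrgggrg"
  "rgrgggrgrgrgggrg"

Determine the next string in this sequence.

ggrgggrgrgrgggrgggrgggrgrgrgggrg

φ(rgrgggrgrgrgggrg) expands symbol-by-symbol to gg rg gg rg rg rg gg rg gg rg gg rg rg rg gg rg; joining the 16 pieces gives the next term.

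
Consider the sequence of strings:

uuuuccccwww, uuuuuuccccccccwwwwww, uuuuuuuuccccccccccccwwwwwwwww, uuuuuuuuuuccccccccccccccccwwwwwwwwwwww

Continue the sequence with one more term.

uuuuuuuuuuuuccccccccccccccccccccwwwwwwwwwwwwwww

The n-th term is 2n+2 u's then 4n c's then 3n w's (n = 1, 2, …).
Setting n = 5 gives 12, 20, 15 characters in each block.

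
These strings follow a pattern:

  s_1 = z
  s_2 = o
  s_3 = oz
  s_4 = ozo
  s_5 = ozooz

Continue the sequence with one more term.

Each term (from the third on) is the previous term followed by the one before it: term 3 = o·z = oz.
So term 6 is ozooz·ozo.

ozoozozo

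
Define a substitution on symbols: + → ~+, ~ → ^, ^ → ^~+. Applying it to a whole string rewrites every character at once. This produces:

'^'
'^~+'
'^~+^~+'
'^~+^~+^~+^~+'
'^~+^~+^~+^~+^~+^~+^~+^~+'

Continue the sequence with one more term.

Rewriting the 24 symbols of ^~+^~+^~+^~+^~+^~+^~+^~+ one by one yields ^~+ ^ ~+ ^~+ ^ ~+ ^~+ ^ ~+ ^~+ ^ ~+ ^~+ ^ ~+ ^~+ ^ ~+ ^~+ ^ ~+ ^~+ ^ ~+; concatenated:

^~+^~+^~+^~+^~+^~+^~+^~+^~+^~+^~+^~+^~+^~+^~+^~+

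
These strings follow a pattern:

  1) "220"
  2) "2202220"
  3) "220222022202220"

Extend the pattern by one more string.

s(k+1) = s(k)·2·s(k) — each term doubles the last with '2' between the halves.
One more doubling of 220222022202220 gives the answer.

2202220222022202220222022202220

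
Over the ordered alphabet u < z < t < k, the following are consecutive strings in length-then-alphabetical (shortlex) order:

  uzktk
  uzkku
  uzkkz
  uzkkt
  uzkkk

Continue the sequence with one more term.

utuuu

The successor of uzkkk increments the rightmost position that isn't already k and resets every position after it to u.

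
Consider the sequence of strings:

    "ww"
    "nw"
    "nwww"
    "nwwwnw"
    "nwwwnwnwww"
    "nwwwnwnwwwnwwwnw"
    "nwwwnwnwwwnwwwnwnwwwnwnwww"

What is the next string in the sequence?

From term 3 onward, concatenate the last term with the second-to-last: nw·ww = nwww, nwww·nw = nwwwnw, …
The next term joins nwwwnwnwwwnwwwnwnwwwnwnwww and nwwwnwnwwwnwwwnw.

nwwwnwnwwwnwwwnwnwwwnwnwwwnwwwnwnwwwnwwwnw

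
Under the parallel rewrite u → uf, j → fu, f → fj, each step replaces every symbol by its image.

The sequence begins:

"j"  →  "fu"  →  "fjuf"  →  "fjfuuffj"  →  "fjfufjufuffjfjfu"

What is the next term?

Rewriting the 16 symbols of fjfufjufuffjfjfu one by one yields fj fu fj uf fj fu uf fj uf fj fj fu fj fu fj uf; concatenated:

fjfufjuffjfuuffjuffjfjfufjfufjuf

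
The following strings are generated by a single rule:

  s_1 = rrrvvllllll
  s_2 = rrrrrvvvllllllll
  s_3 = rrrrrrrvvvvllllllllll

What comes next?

rrrrrrrrrvvvvvllllllllllll

Reading off run lengths: r runs 3, 5, 7; v runs 2, 3, 4; l runs 6, 8, 10 — each is linear in n, where the shown terms are n = 2, 3, 4.
At n = 5 the blocks have lengths 9, 5, 12.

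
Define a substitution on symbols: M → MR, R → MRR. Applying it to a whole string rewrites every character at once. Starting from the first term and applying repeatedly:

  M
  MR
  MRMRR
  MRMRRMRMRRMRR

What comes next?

MRMRRMRMRRMRRMRMRRMRMRRMRRMRMRRMRR

Applying the rule to each of the 13 symbols of MRMRRMRMRRMRR gives the pieces MR MRR MR MRR MRR MR MRR MR MRR MRR MR MRR MRR, which concatenate to the answer.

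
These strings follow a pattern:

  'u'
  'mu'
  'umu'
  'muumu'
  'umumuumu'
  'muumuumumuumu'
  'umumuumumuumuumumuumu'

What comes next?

muumuumumuumuumumuumumuumuumumuumu

This is a Fibonacci-style word recurrence s(k) = s(k−2)·s(k−1): e.g. u·mu = umu.
The next term joins muumuumumuumu and umumuumumuumuumumuumu.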